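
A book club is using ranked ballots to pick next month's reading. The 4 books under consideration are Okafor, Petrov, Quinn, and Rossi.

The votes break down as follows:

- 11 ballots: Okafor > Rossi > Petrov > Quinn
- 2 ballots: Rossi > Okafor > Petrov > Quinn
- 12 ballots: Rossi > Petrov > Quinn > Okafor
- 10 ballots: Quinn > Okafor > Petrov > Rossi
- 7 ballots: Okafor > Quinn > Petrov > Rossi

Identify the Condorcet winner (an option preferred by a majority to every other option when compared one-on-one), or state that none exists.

Head-to-head results (42 voters total):
Okafor vs Petrov: Okafor wins 30–12.
Okafor vs Quinn: Quinn wins 22–20.
Okafor vs Rossi: Okafor wins 28–14.
Petrov vs Quinn: Petrov wins 25–17.
Petrov vs Rossi: Rossi wins 25–17.
Quinn vs Rossi: Rossi wins 25–17.
No candidate beats all others: Okafor beats Petrov beats Quinn beats Okafor, a majority cycle.

None — there is no Condorcet winner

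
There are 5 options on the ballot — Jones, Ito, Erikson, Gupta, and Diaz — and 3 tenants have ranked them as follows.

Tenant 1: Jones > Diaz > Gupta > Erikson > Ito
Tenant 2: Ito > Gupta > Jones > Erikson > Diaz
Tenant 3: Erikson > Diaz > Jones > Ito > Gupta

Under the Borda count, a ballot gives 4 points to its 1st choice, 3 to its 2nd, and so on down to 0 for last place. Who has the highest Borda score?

Borda scores:
  Jones: 4 + 2 + 2 = 8
  Ito: 0 + 4 + 1 = 5
  Erikson: 1 + 1 + 4 = 6
  Gupta: 2 + 3 + 0 = 5
  Diaz: 3 + 0 + 3 = 6
Jones has the highest total.

Jones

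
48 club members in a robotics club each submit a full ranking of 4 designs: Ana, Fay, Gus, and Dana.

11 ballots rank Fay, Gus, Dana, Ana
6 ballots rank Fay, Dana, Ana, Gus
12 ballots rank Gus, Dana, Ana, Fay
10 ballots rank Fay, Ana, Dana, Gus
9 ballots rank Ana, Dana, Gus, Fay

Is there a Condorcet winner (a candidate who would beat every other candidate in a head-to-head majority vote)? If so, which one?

Fay

Head-to-head results (48 voters total):
Ana vs Fay: Fay wins 27–21.
Ana vs Gus: Ana wins 25–23.
Ana vs Dana: Dana wins 29–19.
Fay vs Gus: Fay wins 27–21.
Fay vs Dana: Fay wins 27–21.
Gus vs Dana: Dana wins 25–23.
Fay beats each rival — Ana (27–21), Gus (27–21), Dana (27–21) — so Fay is the Condorcet winner.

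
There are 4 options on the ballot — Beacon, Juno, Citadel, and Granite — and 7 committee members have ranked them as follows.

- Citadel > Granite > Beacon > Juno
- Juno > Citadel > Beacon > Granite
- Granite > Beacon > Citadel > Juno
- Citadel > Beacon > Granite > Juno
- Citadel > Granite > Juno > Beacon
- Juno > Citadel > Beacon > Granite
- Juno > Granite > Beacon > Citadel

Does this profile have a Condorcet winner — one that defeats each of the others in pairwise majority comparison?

Head-to-head results (7 voters total):
Beacon vs Juno: Juno wins 4–3.
Beacon vs Citadel: Citadel wins 5–2.
Beacon vs Granite: Granite wins 4–3.
Juno vs Citadel: Citadel wins 4–3.
Juno vs Granite: Granite wins 4–3.
Citadel vs Granite: Citadel wins 5–2.
Citadel beats each rival — Beacon (5–2), Juno (4–3), Granite (5–2) — so Citadel is the Condorcet winner.

Yes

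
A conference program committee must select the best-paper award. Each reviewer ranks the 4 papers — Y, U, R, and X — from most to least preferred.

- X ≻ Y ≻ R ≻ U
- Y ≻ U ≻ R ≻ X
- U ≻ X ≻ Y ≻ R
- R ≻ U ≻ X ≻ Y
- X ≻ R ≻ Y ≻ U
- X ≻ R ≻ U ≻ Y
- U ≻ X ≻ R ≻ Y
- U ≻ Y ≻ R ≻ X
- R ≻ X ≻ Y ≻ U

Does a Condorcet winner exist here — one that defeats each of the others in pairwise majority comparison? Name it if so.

Head-to-head results (9 voters total):
Y vs U: U wins 5–4.
Y vs R: R wins 5–4.
Y vs X: X wins 7–2.
U vs R: R wins 5–4.
U vs X: U wins 5–4.
R vs X: X wins 5–4.
No candidate beats all others: U beats X beats R beats U, a majority cycle.

No Condorcet winner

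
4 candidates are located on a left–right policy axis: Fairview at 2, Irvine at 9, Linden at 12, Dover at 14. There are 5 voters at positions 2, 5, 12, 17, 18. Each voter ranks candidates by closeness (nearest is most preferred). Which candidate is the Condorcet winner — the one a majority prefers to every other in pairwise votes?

Linden

With single-peaked preferences on a line, the Condorcet winner is the candidate closest to the median voter.
The median voter (position 12) is closest to Linden at 12.
Check: Linden vs Fairview — voters closer to Linden: 3 of 5.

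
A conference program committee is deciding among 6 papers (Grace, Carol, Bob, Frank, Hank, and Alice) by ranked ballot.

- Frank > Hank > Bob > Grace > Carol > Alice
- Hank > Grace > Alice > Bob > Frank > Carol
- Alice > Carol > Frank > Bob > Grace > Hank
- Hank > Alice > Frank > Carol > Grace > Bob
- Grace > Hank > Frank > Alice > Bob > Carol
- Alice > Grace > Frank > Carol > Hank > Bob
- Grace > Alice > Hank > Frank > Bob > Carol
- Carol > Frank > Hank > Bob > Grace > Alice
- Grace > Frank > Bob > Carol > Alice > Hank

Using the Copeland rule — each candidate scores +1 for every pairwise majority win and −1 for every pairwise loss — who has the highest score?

Pairwise results:
  Grace vs Carol: Grace wins 6–3.
  Grace vs Bob: Grace wins 6–3.
  Grace vs Frank: Grace wins 5–4.
  Grace vs Hank: Grace wins 5–4.
  Grace vs Alice: Grace wins 6–3.
  Carol vs Bob: Bob wins 5–4.
  Carol vs Frank: Frank wins 7–2.
  Carol vs Hank: Hank wins 5–4.
  Carol vs Alice: Alice wins 6–3.
  Bob vs Frank: Frank wins 8–1.
  Bob vs Hank: Hank wins 7–2.
  Bob vs Alice: Alice wins 6–3.
  Frank vs Hank: Frank wins 5–4.
  Frank vs Alice: Alice wins 5–4.
  Hank vs Alice: Hank wins 5–4.
Copeland scores (wins − losses):
  Grace: 5 − 0 = 5
  Carol: 0 − 5 = -5
  Bob: 1 − 4 = -3
  Frank: 3 − 2 = 1
  Hank: 3 − 2 = 1
  Alice: 3 − 2 = 1
Grace has the best Copeland score.

Grace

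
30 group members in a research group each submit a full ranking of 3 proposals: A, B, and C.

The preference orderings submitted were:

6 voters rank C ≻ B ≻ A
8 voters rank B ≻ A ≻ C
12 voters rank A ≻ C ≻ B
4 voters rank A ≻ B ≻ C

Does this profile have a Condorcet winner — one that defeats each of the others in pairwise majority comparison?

Yes

Head-to-head results (30 voters total):
A vs B: A wins 16–14.
A vs C: A wins 24–6.
B vs C: C wins 18–12.
A beats each rival — B (16–14), C (24–6) — so A is the Condorcet winner.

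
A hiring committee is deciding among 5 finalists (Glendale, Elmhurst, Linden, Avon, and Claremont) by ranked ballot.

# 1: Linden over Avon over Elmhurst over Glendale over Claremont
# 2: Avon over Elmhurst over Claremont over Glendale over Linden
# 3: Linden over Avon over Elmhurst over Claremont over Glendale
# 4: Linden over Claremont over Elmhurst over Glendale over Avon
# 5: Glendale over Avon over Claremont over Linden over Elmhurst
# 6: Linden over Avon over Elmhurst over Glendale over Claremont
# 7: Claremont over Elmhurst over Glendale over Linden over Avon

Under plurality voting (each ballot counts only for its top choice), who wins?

First-place vote totals:
  Glendale: 1
  Elmhurst: 0
  Linden: 4
  Avon: 1
  Claremont: 1
Linden has the most first-place votes.

Linden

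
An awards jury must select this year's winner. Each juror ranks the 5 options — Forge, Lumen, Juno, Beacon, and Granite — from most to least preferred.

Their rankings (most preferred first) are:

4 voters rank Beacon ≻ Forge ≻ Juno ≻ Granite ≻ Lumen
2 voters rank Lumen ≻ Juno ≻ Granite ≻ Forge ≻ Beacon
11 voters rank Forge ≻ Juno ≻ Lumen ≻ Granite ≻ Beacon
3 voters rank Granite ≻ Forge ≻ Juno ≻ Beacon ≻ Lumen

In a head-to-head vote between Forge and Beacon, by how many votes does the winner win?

Ballots ranking Forge above Beacon: 2+11+3 = 16.
Ballots ranking Beacon above Forge: 4.
Forge wins 16–4, a margin of 12.

12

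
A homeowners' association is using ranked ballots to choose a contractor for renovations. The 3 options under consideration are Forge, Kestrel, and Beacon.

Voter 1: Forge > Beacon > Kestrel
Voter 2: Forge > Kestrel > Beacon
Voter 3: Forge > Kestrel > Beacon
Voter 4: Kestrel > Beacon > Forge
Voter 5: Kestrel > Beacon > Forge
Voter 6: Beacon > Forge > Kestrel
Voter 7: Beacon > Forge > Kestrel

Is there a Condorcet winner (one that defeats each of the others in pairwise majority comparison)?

Head-to-head results (7 voters total):
Forge vs Kestrel: Forge wins 5–2.
Forge vs Beacon: Beacon wins 4–3.
Kestrel vs Beacon: Kestrel wins 4–3.
No candidate beats all others: Forge beats Kestrel beats Beacon beats Forge, a majority cycle.

No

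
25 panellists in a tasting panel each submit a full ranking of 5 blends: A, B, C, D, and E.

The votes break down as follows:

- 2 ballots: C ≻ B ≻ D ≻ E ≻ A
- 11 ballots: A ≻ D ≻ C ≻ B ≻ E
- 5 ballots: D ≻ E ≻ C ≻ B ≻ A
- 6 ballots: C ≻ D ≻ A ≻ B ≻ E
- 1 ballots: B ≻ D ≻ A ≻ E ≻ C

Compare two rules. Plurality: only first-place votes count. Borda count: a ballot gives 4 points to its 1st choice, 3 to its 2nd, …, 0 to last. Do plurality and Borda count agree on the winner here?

No

Plurality first-place counts: A 11, B 1, C 8, D 5, E 0 → A.
Borda totals: A 58, B 32, C 64, D 78, E 18 → D.
The two rules disagree: plurality picks A, Borda picks D.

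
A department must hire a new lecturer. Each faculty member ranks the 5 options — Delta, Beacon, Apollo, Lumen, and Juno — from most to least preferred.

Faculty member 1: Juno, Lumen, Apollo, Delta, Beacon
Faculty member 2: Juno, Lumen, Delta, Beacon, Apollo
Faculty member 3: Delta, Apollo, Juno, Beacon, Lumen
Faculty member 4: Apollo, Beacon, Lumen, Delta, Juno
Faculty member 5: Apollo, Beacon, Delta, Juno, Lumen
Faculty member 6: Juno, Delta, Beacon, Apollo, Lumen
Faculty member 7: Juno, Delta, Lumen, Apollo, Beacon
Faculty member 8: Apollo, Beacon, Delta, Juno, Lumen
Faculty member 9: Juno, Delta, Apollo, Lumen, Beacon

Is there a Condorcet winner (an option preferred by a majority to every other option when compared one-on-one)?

Head-to-head results (9 voters total):
Delta vs Beacon: Delta wins 6–3.
Delta vs Apollo: Delta wins 5–4.
Delta vs Lumen: Delta wins 6–3.
Delta vs Juno: Juno wins 5–4.
Beacon vs Apollo: Apollo wins 7–2.
Beacon vs Lumen: Beacon wins 5–4.
Beacon vs Juno: Juno wins 6–3.
Apollo vs Lumen: Apollo wins 6–3.
Apollo vs Juno: Juno wins 5–4.
Lumen vs Juno: Juno wins 8–1.
Juno beats each rival — Delta (5–4), Beacon (6–3), Apollo (5–4), Lumen (8–1) — so Juno is the Condorcet winner.

Yes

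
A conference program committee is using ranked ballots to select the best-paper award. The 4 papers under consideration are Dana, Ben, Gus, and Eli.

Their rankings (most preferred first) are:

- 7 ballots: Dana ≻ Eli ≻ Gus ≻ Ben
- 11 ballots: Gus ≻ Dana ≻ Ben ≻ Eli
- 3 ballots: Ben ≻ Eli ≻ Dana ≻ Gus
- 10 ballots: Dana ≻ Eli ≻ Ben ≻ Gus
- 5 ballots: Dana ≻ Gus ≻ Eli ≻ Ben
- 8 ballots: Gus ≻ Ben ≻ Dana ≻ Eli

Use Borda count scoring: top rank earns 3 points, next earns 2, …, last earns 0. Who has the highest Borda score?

Borda scores:
  Dana: 7·3 + 11·2 + 3·1 + 10·3 + 5·3 + 8·1 = 99
  Ben: 7·0 + 11·1 + 3·3 + 10·1 + 5·0 + 8·2 = 46
  Gus: 7·1 + 11·3 + 3·0 + 10·0 + 5·2 + 8·3 = 74
  Eli: 7·2 + 11·0 + 3·2 + 10·2 + 5·1 + 8·0 = 45
Dana has the highest total.

Dana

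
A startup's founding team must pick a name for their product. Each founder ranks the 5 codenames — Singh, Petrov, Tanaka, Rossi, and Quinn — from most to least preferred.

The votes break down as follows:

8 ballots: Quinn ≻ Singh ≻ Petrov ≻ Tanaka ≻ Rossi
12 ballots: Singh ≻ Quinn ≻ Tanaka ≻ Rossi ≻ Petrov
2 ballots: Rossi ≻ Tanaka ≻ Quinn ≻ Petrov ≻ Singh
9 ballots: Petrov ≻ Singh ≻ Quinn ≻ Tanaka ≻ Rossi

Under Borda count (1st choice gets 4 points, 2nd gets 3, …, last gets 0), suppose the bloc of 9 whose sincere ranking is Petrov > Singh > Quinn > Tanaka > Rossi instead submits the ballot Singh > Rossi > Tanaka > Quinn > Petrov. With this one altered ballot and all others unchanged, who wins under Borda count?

Borda totals with the altered ballot: Singh 108, Petrov 18, Tanaka 56, Rossi 47, Quinn 81.
The winner is unchanged: still Singh.

Singh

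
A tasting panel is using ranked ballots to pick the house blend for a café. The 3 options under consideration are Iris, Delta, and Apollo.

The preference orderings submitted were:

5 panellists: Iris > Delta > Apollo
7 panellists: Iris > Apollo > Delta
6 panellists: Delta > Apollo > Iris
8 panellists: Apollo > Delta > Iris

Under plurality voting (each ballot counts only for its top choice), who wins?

First-place vote totals:
  Iris: 12
  Delta: 6
  Apollo: 8
Iris has the most first-place votes.

Iris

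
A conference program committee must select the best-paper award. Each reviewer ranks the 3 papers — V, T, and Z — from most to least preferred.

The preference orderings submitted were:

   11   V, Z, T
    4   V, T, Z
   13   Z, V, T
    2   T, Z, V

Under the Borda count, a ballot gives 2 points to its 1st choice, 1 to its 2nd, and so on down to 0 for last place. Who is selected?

Borda scores:
  V: 11·2 + 4·2 + 13·1 + 2·0 = 43
  T: 11·0 + 4·1 + 13·0 + 2·2 = 8
  Z: 11·1 + 4·0 + 13·2 + 2·1 = 39
V has the highest total.

V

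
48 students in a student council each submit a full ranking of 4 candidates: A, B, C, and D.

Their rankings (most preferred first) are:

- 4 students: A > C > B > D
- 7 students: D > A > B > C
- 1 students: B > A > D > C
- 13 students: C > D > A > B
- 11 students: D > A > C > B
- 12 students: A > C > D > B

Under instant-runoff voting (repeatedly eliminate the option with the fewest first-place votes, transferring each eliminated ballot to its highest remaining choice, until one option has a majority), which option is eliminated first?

B

Round 1: D 18, A 16, C 13, B 1. B has the fewest and is eliminated.
Round 2: D 18, A 17, C 13. C has the fewest and is eliminated.
Round 3: D 31, A 17. D has a majority.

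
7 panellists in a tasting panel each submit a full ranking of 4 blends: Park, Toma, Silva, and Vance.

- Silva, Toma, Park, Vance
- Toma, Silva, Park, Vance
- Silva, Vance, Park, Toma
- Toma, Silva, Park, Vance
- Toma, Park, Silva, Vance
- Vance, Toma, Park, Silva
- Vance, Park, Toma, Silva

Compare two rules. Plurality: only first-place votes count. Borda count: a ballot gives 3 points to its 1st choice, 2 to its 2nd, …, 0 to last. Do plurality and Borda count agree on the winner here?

Yes

Plurality first-place counts: Park 0, Toma 3, Silva 2, Vance 2 → Toma.
Borda totals: Park 9, Toma 14, Silva 11, Vance 8 → Toma.
The two rules agree on Toma.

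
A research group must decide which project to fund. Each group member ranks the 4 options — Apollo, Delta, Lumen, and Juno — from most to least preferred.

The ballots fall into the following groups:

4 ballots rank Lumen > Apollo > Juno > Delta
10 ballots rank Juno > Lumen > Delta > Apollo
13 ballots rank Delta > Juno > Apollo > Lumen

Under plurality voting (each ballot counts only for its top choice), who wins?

Delta

First-place vote totals:
  Apollo: 0
  Delta: 13
  Lumen: 4
  Juno: 10
Delta has the most first-place votes.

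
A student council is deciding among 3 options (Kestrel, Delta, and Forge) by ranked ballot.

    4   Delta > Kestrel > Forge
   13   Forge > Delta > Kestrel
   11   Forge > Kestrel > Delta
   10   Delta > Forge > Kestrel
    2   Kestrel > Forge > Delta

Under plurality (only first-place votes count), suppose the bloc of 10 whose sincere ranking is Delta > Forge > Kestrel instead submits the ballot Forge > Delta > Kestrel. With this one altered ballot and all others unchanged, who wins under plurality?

Forge

First-place totals with the altered ballot: Kestrel 2, Delta 4, Forge 34.
The winner is unchanged: still Forge.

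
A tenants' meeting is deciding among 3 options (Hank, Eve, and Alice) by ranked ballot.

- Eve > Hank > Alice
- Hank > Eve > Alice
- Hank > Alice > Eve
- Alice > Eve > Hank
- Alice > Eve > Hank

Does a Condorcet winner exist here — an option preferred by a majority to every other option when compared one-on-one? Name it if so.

No Condorcet winner

Head-to-head results (5 voters total):
Hank vs Eve: Eve wins 3–2.
Hank vs Alice: Hank wins 3–2.
Eve vs Alice: Alice wins 3–2.
No candidate beats all others: Hank beats Alice beats Eve beats Hank, a majority cycle.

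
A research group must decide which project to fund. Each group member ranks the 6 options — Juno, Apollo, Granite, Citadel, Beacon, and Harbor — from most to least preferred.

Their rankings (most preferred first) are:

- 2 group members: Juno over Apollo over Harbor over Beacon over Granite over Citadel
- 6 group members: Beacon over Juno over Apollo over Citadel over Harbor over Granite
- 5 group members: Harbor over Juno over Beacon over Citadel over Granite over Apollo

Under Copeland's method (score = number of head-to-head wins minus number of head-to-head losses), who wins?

Juno

Pairwise results:
  Juno vs Apollo: Juno wins 13–0.
  Juno vs Granite: Juno wins 13–0.
  Juno vs Citadel: Juno wins 13–0.
  Juno vs Beacon: Juno wins 7–6.
  Juno vs Harbor: Juno wins 8–5.
  Apollo vs Granite: Apollo wins 8–5.
  Apollo vs Citadel: Apollo wins 8–5.
  Apollo vs Beacon: Beacon wins 11–2.
  Apollo vs Harbor: Apollo wins 8–5.
  Granite vs Citadel: Citadel wins 11–2.
  Granite vs Beacon: Beacon wins 13–0.
  Granite vs Harbor: Harbor wins 13–0.
  Citadel vs Beacon: Beacon wins 13–0.
  Citadel vs Harbor: Harbor wins 7–6.
  Beacon vs Harbor: Harbor wins 7–6.
Copeland scores (wins − losses):
  Juno: 5 − 0 = 5
  Apollo: 3 − 2 = 1
  Granite: 0 − 5 = -5
  Citadel: 1 − 4 = -3
  Beacon: 3 − 2 = 1
  Harbor: 3 − 2 = 1
Juno has the best Copeland score.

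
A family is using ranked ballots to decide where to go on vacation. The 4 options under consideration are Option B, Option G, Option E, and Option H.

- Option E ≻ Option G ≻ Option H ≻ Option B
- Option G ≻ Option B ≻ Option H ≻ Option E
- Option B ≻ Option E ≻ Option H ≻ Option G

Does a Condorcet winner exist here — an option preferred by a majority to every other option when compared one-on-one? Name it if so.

Head-to-head results (3 voters total):
Option B vs Option G: Option G wins 2–1.
Option B vs Option E: Option B wins 2–1.
Option B vs Option H: Option B wins 2–1.
Option G vs Option E: Option E wins 2–1.
Option G vs Option H: Option G wins 2–1.
Option E vs Option H: Option E wins 2–1.
No candidate beats all others: Option B beats Option E beats Option G beats Option B, a majority cycle.

There is no Condorcet winner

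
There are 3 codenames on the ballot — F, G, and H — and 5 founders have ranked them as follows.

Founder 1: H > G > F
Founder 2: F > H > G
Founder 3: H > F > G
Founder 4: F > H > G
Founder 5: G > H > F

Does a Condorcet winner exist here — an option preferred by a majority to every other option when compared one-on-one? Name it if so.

H

Head-to-head results (5 voters total):
F vs G: F wins 3–2.
F vs H: H wins 3–2.
G vs H: H wins 4–1.
H beats each rival — F (3–2), G (4–1) — so H is the Condorcet winner.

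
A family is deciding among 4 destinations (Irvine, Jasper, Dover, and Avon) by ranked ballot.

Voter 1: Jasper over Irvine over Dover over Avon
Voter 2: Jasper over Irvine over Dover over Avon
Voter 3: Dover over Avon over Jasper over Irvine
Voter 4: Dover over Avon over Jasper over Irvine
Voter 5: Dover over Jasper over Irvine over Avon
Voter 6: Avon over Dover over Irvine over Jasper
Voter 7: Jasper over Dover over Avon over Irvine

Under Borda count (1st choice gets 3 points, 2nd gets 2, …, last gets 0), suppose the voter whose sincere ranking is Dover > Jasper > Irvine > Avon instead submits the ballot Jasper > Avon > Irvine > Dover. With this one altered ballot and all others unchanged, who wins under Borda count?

Borda totals with the altered ballot: Irvine 6, Jasper 14, Dover 12, Avon 10.
The switch changes the winner from Dover to Jasper.

Jasper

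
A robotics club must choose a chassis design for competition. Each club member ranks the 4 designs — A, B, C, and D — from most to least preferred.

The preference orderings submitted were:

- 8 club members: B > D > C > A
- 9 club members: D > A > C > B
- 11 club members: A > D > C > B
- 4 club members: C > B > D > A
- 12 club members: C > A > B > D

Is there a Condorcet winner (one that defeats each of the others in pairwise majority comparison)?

Head-to-head results (44 voters total):
A vs B: A wins 32–12.
A vs C: C wins 24–20.
A vs D: A wins 23–21.
B vs C: C wins 36–8.
B vs D: B wins 24–20.
C vs D: D wins 28–16.
No candidate beats all others: A beats D beats C beats A, a majority cycle.

No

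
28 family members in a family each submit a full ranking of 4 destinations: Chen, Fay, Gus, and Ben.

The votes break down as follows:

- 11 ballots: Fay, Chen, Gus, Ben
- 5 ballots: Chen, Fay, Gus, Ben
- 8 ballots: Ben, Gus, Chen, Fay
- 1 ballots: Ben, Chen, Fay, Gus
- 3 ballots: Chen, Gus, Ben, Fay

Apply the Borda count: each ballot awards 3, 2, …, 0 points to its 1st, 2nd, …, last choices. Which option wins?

Chen

Borda scores:
  Chen: 11·2 + 5·3 + 8·1 + 2 + 3·3 = 56
  Fay: 11·3 + 5·2 + 8·0 + 1 + 3·0 = 44
  Gus: 11·1 + 5·1 + 8·2 + 0 + 3·2 = 38
  Ben: 11·0 + 5·0 + 8·3 + 3 + 3·1 = 30
Chen has the highest total.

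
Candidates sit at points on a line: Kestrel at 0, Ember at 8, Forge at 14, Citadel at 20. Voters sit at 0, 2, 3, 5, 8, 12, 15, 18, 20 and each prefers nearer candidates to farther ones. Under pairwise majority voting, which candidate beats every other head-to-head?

With single-peaked preferences on a line, the Condorcet winner is the candidate closest to the median voter.
The median voter (position 8) is closest to Ember at 8.
Check: Ember vs Kestrel — voters closer to Ember: 6 of 9.

Ember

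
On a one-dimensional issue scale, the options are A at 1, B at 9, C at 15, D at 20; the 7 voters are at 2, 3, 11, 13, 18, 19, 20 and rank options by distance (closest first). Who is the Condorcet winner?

C

With single-peaked preferences on a line, the Condorcet winner is the candidate closest to the median voter.
The median voter (position 13) is closest to C at 15.
Check: C vs B — voters closer to C: 4 of 7.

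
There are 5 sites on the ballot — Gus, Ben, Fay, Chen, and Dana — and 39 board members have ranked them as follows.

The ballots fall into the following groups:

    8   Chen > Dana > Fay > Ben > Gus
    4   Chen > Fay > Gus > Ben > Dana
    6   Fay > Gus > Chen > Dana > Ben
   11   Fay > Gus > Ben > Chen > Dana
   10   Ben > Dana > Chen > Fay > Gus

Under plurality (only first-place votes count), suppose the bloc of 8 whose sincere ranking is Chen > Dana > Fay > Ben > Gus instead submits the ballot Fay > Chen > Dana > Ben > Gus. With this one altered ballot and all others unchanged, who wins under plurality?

Fay

First-place totals with the altered ballot: Gus 0, Ben 10, Fay 25, Chen 4, Dana 0.
The winner is unchanged: still Fay.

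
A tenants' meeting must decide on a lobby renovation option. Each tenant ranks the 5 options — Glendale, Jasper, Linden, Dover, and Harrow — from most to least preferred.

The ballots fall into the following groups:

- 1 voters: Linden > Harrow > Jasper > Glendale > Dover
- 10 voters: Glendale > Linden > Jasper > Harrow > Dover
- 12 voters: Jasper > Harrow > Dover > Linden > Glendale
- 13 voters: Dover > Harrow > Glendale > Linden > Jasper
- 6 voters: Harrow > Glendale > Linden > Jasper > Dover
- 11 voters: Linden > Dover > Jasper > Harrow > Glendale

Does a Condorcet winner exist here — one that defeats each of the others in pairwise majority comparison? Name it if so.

Head-to-head results (53 voters total):
Glendale vs Jasper: Glendale wins 29–24.
Glendale vs Linden: Glendale wins 29–24.
Glendale vs Dover: Dover wins 36–17.
Glendale vs Harrow: Harrow wins 43–10.
Jasper vs Linden: Linden wins 41–12.
Jasper vs Dover: Jasper wins 29–24.
Jasper vs Harrow: Jasper wins 33–20.
Linden vs Dover: Linden wins 28–25.
Linden vs Harrow: Harrow wins 31–22.
Dover vs Harrow: Harrow wins 29–24.
No candidate beats all others: Glendale beats Jasper beats Dover beats Glendale, a majority cycle.

No Condorcet winner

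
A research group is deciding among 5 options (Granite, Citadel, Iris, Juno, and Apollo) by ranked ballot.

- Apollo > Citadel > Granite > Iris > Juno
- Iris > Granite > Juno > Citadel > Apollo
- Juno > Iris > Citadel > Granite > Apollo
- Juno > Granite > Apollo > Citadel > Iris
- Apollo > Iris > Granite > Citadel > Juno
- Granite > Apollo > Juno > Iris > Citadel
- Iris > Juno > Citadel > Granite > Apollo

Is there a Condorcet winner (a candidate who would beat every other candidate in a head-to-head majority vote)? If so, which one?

None — there is no Condorcet winner

Head-to-head results (7 voters total):
Granite vs Citadel: Granite wins 4–3.
Granite vs Iris: Iris wins 4–3.
Granite vs Juno: Granite wins 4–3.
Granite vs Apollo: Granite wins 5–2.
Citadel vs Iris: Iris wins 5–2.
Citadel vs Juno: Juno wins 5–2.
Citadel vs Apollo: Apollo wins 4–3.
Iris vs Juno: Iris wins 4–3.
Iris vs Apollo: Apollo wins 4–3.
Juno vs Apollo: Juno wins 4–3.
No candidate beats all others: Granite beats Apollo beats Iris beats Granite, a majority cycle.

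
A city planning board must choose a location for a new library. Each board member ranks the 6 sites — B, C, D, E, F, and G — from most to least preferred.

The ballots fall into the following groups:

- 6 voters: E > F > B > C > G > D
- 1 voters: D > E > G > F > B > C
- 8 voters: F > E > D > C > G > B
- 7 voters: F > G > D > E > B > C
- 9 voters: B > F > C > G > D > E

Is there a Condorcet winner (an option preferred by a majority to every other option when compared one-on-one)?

Head-to-head results (31 voters total):
B vs C: B wins 23–8.
B vs D: D wins 16–15.
B vs E: E wins 22–9.
B vs F: F wins 22–9.
B vs G: G wins 16–15.
C vs D: D wins 16–15.
C vs E: E wins 22–9.
C vs F: F wins 31–0.
C vs G: C wins 23–8.
D vs E: D wins 17–14.
D vs F: F wins 30–1.
D vs G: G wins 22–9.
E vs F: F wins 24–7.
E vs G: G wins 16–15.
F vs G: F wins 30–1.
F beats each rival — B (22–9), C (31–0), D (30–1), E (24–7), G (30–1) — so F is the Condorcet winner.

Yes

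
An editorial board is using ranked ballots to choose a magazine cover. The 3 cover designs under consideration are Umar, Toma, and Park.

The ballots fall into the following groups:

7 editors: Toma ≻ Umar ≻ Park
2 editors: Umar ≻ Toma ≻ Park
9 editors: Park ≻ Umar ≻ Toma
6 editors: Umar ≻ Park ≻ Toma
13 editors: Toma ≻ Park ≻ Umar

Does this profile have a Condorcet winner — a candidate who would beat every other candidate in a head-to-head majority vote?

Yes

Head-to-head results (37 voters total):
Umar vs Toma: Toma wins 20–17.
Umar vs Park: Park wins 22–15.
Toma vs Park: Toma wins 22–15.
Toma beats each rival — Umar (20–17), Park (22–15) — so Toma is the Condorcet winner.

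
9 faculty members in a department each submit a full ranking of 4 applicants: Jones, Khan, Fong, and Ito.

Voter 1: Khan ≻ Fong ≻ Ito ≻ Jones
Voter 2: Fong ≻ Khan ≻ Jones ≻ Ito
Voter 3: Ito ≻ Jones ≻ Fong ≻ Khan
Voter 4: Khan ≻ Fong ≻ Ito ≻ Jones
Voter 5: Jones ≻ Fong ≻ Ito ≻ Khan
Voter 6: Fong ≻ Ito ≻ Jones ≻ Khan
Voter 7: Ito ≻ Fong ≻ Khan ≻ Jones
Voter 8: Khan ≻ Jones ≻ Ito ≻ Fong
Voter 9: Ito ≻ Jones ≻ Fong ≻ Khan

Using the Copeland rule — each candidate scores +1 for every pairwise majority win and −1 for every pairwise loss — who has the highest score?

Fong

Pairwise results:
  Jones vs Khan: Khan wins 5–4.
  Jones vs Fong: Fong wins 5–4.
  Jones vs Ito: Ito wins 6–3.
  Khan vs Fong: Fong wins 6–3.
  Khan vs Ito: Ito wins 5–4.
  Fong vs Ito: Fong wins 5–4.
Copeland scores (wins − losses):
  Jones: 0 − 3 = -3
  Khan: 1 − 2 = -1
  Fong: 3 − 0 = 3
  Ito: 2 − 1 = 1
Fong has the best Copeland score.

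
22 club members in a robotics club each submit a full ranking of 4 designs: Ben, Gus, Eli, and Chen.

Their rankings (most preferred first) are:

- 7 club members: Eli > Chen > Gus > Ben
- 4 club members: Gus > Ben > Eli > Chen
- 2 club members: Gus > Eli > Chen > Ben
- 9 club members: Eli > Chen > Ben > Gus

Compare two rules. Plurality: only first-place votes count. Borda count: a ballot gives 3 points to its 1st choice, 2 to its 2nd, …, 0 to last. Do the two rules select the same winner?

Yes

Plurality first-place counts: Ben 0, Gus 6, Eli 16, Chen 0 → Eli.
Borda totals: Ben 17, Gus 25, Eli 56, Chen 34 → Eli.
The two rules agree on Eli.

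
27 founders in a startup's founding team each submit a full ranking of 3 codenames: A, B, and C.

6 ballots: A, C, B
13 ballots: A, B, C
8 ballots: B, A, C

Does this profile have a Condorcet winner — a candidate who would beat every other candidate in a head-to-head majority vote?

Yes

Head-to-head results (27 voters total):
A vs B: A wins 19–8.
A vs C: A wins 27–0.
B vs C: B wins 21–6.
A beats each rival — B (19–8), C (27–0) — so A is the Condorcet winner.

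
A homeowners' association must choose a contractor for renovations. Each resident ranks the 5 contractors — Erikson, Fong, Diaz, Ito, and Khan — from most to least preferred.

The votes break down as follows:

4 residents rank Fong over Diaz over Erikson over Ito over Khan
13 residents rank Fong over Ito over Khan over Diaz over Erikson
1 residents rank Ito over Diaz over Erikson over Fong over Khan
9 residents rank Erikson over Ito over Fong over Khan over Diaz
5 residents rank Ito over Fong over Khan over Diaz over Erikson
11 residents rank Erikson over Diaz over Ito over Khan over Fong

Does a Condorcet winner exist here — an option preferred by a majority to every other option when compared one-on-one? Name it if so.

Head-to-head results (43 voters total):
Erikson vs Fong: Fong wins 22–21.
Erikson vs Diaz: Diaz wins 23–20.
Erikson vs Ito: Erikson wins 24–19.
Erikson vs Khan: Erikson wins 25–18.
Fong vs Diaz: Fong wins 31–12.
Fong vs Ito: Ito wins 26–17.
Fong vs Khan: Fong wins 32–11.
Diaz vs Ito: Ito wins 28–15.
Diaz vs Khan: Khan wins 27–16.
Ito vs Khan: Ito wins 43–0.
No candidate beats all others: Erikson beats Ito beats Fong beats Erikson, a majority cycle.

None — there is no Condorcet winner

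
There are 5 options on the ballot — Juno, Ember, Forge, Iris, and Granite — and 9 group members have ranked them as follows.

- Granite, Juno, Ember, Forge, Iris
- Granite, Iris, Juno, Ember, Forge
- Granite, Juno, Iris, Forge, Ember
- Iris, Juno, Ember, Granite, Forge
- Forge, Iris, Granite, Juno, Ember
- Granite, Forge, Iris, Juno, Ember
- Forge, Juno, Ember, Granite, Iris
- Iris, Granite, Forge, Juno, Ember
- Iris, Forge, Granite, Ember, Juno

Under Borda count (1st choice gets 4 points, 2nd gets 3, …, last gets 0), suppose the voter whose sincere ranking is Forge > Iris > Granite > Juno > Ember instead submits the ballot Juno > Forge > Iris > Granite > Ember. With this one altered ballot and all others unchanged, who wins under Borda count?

Borda totals with the altered ballot: Juno 20, Ember 8, Forge 17, Iris 21, Granite 24.
The winner is unchanged: still Granite.

Granite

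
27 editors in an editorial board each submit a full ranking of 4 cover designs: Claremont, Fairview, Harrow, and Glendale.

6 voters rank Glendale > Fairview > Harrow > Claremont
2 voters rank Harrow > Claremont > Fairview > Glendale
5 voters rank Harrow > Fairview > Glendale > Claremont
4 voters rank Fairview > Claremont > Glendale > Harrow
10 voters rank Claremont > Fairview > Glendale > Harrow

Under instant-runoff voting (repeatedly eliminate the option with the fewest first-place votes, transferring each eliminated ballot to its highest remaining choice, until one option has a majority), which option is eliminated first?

Fairview

Round 1: Claremont 10, Harrow 7, Glendale 6, Fairview 4. Fairview has the fewest and is eliminated.
Round 2: Claremont 14, Harrow 7, Glendale 6. Claremont has a majority.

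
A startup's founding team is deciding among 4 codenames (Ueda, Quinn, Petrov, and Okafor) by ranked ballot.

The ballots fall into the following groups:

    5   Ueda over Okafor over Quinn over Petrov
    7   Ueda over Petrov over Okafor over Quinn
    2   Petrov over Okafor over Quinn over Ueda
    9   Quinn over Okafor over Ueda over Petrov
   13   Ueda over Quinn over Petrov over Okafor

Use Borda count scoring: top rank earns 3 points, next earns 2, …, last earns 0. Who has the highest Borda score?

Ueda

Borda scores:
  Ueda: 5·3 + 7·3 + 2·0 + 9·1 + 13·3 = 84
  Quinn: 5·1 + 7·0 + 2·1 + 9·3 + 13·2 = 60
  Petrov: 5·0 + 7·2 + 2·3 + 9·0 + 13·1 = 33
  Okafor: 5·2 + 7·1 + 2·2 + 9·2 + 13·0 = 39
Ueda has the highest total.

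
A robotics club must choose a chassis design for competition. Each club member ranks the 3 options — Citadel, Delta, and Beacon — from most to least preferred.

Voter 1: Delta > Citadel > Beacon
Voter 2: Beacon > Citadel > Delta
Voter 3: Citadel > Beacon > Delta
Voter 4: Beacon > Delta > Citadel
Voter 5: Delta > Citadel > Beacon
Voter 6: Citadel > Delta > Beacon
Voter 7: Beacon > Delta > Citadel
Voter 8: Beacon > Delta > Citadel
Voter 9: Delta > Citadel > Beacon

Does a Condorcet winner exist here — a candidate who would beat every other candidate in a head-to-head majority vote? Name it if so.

None — there is no Condorcet winner

Head-to-head results (9 voters total):
Citadel vs Delta: Delta wins 6–3.
Citadel vs Beacon: Citadel wins 5–4.
Delta vs Beacon: Beacon wins 5–4.
No candidate beats all others: Citadel beats Beacon beats Delta beats Citadel, a majority cycle.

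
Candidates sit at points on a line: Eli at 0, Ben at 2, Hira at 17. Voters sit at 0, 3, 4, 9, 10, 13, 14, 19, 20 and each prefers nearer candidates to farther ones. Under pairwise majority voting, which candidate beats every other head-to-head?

Hira

With single-peaked preferences on a line, the Condorcet winner is the candidate closest to the median voter.
The median voter (position 10) is closest to Hira at 17.
Check: Hira vs Eli — voters closer to Hira: 6 of 9.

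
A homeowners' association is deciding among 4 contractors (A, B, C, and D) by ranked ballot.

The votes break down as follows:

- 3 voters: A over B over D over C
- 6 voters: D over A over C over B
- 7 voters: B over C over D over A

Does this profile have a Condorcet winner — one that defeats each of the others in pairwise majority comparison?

No

Head-to-head results (16 voters total):
A vs B: A wins 9–7.
A vs C: A wins 9–7.
A vs D: D wins 13–3.
B vs C: B wins 10–6.
B vs D: B wins 10–6.
C vs D: D wins 9–7.
No candidate beats all others: A beats B beats D beats A, a majority cycle.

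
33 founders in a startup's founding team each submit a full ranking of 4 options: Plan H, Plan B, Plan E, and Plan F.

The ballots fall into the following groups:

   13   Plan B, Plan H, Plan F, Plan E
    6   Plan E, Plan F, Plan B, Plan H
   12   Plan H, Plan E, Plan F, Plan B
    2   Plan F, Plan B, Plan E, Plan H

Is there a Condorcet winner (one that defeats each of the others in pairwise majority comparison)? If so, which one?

None — there is no Condorcet winner

Head-to-head results (33 voters total):
Plan H vs Plan B: Plan B wins 21–12.
Plan H vs Plan E: Plan H wins 25–8.
Plan H vs Plan F: Plan H wins 25–8.
Plan B vs Plan E: Plan E wins 18–15.
Plan B vs Plan F: Plan F wins 20–13.
Plan E vs Plan F: Plan E wins 18–15.
No candidate beats all others: Plan H beats Plan E beats Plan B beats Plan H, a majority cycle.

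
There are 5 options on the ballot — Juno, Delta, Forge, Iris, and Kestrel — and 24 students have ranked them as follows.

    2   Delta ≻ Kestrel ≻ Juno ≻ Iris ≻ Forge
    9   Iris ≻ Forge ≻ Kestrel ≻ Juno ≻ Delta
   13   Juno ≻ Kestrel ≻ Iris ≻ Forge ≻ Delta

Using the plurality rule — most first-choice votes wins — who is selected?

Juno

First-place vote totals:
  Juno: 13
  Delta: 2
  Forge: 0
  Iris: 9
  Kestrel: 0
Juno has the most first-place votes.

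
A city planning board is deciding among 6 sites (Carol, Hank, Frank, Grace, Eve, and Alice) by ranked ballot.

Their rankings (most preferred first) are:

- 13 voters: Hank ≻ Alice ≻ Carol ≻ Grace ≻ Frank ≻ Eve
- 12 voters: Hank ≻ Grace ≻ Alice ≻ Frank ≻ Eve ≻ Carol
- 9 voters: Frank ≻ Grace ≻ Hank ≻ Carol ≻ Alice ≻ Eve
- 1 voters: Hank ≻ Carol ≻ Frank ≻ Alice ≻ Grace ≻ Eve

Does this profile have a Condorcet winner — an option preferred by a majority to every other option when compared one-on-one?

Yes

Head-to-head results (35 voters total):
Carol vs Hank: Hank wins 35–0.
Carol vs Frank: Frank wins 21–14.
Carol vs Grace: Grace wins 21–14.
Carol vs Eve: Carol wins 23–12.
Carol vs Alice: Alice wins 25–10.
Hank vs Frank: Hank wins 26–9.
Hank vs Grace: Hank wins 26–9.
Hank vs Eve: Hank wins 35–0.
Hank vs Alice: Hank wins 35–0.
Frank vs Grace: Grace wins 25–10.
Frank vs Eve: Frank wins 35–0.
Frank vs Alice: Alice wins 25–10.
Grace vs Eve: Grace wins 35–0.
Grace vs Alice: Grace wins 21–14.
Eve vs Alice: Alice wins 35–0.
Hank beats each rival — Carol (35–0), Frank (26–9), Grace (26–9), Eve (35–0), Alice (35–0) — so Hank is the Condorcet winner.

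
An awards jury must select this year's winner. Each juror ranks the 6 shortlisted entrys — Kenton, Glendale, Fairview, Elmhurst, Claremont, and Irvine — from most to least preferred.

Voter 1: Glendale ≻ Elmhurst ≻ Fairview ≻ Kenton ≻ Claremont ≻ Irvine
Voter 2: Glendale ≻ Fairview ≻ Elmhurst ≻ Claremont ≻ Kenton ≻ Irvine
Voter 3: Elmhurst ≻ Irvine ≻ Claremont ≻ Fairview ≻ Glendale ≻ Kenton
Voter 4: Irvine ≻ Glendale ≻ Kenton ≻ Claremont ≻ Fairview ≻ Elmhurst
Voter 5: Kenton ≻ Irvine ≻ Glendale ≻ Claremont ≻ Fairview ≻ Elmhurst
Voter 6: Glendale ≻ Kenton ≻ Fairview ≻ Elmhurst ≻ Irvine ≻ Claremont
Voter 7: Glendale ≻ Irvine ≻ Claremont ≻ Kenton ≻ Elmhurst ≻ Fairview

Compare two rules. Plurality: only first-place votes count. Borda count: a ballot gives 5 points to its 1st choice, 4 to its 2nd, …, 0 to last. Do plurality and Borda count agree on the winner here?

Plurality first-place counts: Kenton 1, Glendale 4, Fairview 0, Elmhurst 1, Claremont 0, Irvine 1 → Glendale.
Borda totals: Kenton 17, Glendale 28, Fairview 14, Elmhurst 15, Claremont 13, Irvine 18 → Glendale.
The two rules agree on Glendale.

Yes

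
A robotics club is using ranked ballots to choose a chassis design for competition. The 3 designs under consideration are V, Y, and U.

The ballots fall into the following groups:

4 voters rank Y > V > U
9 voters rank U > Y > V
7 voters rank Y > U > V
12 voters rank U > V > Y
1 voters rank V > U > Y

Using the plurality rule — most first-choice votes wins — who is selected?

U

First-place vote totals:
  V: 1
  Y: 11
  U: 21
U has the most first-place votes.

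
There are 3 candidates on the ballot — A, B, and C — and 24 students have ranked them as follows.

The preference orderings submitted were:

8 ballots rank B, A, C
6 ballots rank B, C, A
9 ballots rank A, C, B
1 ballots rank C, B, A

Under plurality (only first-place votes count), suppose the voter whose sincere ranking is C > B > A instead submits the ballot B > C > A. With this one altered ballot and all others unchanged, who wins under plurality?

B

First-place totals with the altered ballot: A 9, B 15, C 0.
The winner is unchanged: still B.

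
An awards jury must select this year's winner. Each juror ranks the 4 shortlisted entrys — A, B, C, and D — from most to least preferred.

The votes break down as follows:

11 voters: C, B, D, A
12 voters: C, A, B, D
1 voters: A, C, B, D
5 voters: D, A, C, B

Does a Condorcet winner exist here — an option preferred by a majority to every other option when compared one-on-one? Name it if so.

Head-to-head results (29 voters total):
A vs B: A wins 18–11.
A vs C: C wins 23–6.
A vs D: D wins 16–13.
B vs C: C wins 29–0.
B vs D: B wins 24–5.
C vs D: C wins 24–5.
C beats each rival — A (23–6), B (29–0), D (24–5) — so C is the Condorcet winner.

C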